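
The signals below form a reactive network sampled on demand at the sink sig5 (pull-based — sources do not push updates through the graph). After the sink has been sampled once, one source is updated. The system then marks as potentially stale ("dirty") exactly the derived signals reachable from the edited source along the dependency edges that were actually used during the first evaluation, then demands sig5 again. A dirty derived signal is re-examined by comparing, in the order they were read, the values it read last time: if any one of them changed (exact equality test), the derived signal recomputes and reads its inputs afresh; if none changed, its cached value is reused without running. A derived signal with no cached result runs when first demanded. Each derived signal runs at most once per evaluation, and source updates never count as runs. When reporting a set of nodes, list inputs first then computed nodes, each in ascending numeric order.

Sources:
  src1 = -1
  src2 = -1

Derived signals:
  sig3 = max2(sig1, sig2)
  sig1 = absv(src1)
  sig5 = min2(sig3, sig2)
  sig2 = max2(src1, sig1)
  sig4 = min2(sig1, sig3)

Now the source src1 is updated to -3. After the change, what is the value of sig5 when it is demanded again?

Initial pass — values computed on the first demand:
  sig1 = absv(-1) = 1
  sig2 = max2(-1, 1) = 1
  sig3 = max2(1, 1) = 1
  sig5 = min2(1, 1) = 1

Second demand — change propagation:
  sig1: re-runs because src1 -1->-3; new result 3.
  sig2: re-runs because src1 -1->-3; sig1 1->3; new result 3.
  sig3: re-runs because sig1 1->3; sig2 1->3; new result 3.
  sig5: re-runs because sig3 1->3; sig2 1->3; new result 3.

sig5 now evaluates to 3.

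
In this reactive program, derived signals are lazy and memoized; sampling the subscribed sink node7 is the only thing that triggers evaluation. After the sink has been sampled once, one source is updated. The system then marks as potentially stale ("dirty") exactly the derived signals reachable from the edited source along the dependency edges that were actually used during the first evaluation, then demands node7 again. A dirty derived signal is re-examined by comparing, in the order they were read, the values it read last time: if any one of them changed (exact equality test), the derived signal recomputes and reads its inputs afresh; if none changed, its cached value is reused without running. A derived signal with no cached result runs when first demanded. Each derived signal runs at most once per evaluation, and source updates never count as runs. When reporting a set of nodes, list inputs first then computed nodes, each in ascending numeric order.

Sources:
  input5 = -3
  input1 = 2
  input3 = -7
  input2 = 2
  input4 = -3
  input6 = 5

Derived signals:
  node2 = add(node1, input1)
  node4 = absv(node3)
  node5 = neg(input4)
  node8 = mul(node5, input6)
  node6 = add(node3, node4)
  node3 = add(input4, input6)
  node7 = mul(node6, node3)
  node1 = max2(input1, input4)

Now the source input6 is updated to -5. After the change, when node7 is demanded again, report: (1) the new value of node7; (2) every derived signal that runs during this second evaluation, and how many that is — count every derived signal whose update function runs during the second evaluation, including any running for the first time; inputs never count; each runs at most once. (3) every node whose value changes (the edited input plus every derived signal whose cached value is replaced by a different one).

Demanding node7 again yields 0.
4 derived signals run: node3, node4, node6, node7.
The nodes whose values change: input6, node3, node4, node6, node7.

First demand of the output computes:
  node3 = add(-3, 5) = 2
  node4 = absv(2) = 2
  node6 = add(2, 2) = 4
  node7 = mul(4, 2) = 8

After the edit, cleaning proceeds:
  node3: a read changed (input6 5->-5) — executes, giving -8.
  node4: a read changed (node3 2->-8) — executes, giving 8.
  node6: a read changed (node3 2->-8; node4 2->8) — executes, giving 0.
  node7: a read changed (node6 4->0; node3 2->-8) — executes, giving 0.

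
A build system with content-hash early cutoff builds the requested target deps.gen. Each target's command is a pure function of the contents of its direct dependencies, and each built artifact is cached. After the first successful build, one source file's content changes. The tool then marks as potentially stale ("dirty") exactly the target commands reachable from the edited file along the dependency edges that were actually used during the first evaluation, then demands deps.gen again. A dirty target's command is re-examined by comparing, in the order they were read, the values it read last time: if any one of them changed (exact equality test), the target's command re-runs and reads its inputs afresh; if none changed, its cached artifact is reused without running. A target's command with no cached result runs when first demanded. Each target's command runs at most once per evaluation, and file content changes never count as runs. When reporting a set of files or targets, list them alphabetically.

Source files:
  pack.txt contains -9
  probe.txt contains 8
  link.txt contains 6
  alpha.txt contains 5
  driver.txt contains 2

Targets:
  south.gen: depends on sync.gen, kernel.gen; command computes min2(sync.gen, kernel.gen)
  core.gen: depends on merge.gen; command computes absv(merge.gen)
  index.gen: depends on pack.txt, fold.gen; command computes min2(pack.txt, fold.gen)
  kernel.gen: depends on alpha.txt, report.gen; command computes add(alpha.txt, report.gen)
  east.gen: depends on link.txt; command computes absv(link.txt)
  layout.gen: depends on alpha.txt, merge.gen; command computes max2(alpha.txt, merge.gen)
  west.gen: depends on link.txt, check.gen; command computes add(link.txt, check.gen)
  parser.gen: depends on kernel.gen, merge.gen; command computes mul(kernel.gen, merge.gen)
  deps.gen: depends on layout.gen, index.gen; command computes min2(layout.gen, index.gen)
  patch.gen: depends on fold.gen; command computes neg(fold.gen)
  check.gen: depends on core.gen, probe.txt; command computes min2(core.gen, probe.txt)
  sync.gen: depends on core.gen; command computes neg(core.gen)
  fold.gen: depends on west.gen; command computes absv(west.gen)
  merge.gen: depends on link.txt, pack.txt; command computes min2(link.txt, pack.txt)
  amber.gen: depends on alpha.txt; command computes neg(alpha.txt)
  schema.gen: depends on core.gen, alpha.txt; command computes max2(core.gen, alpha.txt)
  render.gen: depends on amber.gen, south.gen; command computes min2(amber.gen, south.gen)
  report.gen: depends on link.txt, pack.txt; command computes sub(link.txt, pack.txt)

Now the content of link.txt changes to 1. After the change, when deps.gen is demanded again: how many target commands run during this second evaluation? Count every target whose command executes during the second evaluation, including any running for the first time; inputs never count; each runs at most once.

First evaluation (everything demanded from the output):
  merge.gen = min2(6, -9) = -9
  core.gen = absv(-9) = 9
  check.gen = min2(9, 8) = 8
  layout.gen = max2(5, -9) = 5
  west.gen = add(6, 8) = 14
  fold.gen = absv(14) = 14
  index.gen = min2(-9, 14) = -9
  deps.gen = min2(5, -9) = -9

Propagation after the edit:
  merge.gen: runs — link.txt 6->1; result -9 (same value as before).
  core.gen: checked — values it read are unchanged (merge.gen unchanged); reused cached 9 without running.
  check.gen: checked — values it read are unchanged (core.gen unchanged, probe.txt unchanged); reused cached 8 without running.
  layout.gen: checked — values it read are unchanged (alpha.txt unchanged, merge.gen unchanged); reused cached 5 without running.
  west.gen: runs — link.txt 6->1; result 9.
  fold.gen: runs — west.gen 14->9; result 9.
  index.gen: runs — fold.gen 14->9; result -9 (same value as before).
  deps.gen: checked — values it read are unchanged (layout.gen unchanged, index.gen unchanged); reused cached -9 without running.

Key observation: the cutoff stops propagation at layout.gen — its inputs' values are unchanged, so it reuses its cache.

Target commands that run: fold.gen, index.gen, merge.gen, west.gen — 4 in total.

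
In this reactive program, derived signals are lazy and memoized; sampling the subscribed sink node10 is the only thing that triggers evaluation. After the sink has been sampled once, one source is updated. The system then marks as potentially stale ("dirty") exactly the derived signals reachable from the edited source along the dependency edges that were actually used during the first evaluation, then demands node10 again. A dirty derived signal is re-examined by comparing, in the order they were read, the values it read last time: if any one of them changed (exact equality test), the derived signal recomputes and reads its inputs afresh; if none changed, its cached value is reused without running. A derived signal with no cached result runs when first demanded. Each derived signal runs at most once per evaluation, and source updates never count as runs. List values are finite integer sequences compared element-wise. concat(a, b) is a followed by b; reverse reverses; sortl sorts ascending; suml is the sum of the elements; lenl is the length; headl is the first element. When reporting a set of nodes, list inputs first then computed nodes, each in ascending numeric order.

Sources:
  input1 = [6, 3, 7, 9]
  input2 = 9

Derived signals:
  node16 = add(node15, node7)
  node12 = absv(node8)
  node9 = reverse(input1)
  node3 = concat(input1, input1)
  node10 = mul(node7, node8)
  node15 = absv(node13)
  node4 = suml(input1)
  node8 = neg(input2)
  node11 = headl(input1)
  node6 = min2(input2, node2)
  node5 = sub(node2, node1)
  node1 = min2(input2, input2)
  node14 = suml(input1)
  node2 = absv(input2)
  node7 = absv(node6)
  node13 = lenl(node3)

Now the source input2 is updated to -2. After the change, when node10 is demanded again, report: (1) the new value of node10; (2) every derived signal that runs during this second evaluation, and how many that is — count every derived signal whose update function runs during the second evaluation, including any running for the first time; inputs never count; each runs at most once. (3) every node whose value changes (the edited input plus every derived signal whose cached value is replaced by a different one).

Demanding node10 again yields 4.
5 derived signals run: node2, node6, node7, node8, node10.
The nodes whose values change: input2, node2, node6, node7, node8, node10.

First demand of the output computes:
  node2 = absv(9) = 9
  node6 = min2(9, 9) = 9
  node7 = absv(9) = 9
  node8 = neg(9) = -9
  node10 = mul(9, -9) = -81

After the edit, cleaning proceeds:
  node2: a read changed (input2 9->-2) — executes, giving 2.
  node6: a read changed (input2 9->-2; node2 9->2) — executes, giving -2.
  node7: a read changed (node6 9->-2) — executes, giving 2.
  node8: a read changed (input2 9->-2) — executes, giving 2.
  node10: a read changed (node7 9->2; node8 -9->2) — executes, giving 4.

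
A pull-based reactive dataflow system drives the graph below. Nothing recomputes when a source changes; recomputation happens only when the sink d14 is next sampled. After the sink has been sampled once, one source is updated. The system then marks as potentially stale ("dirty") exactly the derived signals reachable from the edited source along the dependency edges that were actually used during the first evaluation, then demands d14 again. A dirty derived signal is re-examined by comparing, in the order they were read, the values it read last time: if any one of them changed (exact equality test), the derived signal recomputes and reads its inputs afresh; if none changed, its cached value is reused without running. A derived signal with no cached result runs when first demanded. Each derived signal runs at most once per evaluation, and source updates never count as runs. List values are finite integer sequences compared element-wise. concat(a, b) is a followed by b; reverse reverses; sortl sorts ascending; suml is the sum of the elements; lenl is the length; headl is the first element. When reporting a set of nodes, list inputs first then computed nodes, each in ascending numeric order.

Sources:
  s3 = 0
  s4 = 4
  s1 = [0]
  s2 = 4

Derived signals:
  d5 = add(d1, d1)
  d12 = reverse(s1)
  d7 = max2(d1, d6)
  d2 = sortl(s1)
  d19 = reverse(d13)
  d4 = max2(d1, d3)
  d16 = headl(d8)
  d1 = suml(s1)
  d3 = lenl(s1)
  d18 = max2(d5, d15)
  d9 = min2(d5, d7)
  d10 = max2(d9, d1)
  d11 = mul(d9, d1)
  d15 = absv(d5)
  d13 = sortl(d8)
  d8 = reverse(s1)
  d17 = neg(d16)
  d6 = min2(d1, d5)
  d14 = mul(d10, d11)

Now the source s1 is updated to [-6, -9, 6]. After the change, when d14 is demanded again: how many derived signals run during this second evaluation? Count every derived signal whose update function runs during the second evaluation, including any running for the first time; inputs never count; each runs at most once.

First evaluation (everything demanded from the output):
  d1 = suml([0]) = 0
  d5 = add(0, 0) = 0
  d6 = min2(0, 0) = 0
  d7 = max2(0, 0) = 0
  d9 = min2(0, 0) = 0
  d10 = max2(0, 0) = 0
  d11 = mul(0, 0) = 0
  d14 = mul(0, 0) = 0

Propagation after the edit:
  d1: runs — s1 [0]->[-6, -9, 6]; result -9.
  d5: runs — d1 0->-9; d1 0->-9; result -18.
  d6: runs — d1 0->-9; d5 0->-18; result -18.
  d7: runs — d1 0->-9; d6 0->-18; result -9.
  d9: runs — d5 0->-18; d7 0->-9; result -18.
  d10: runs — d9 0->-18; d1 0->-9; result -9.
  d11: runs — d9 0->-18; d1 0->-9; result 162.
  d14: runs — d10 0->-9; d11 0->162; result -1458.

Derived signals that run: d1, d5, d6, d7, d9, d10, d11, d14 — 8 in total.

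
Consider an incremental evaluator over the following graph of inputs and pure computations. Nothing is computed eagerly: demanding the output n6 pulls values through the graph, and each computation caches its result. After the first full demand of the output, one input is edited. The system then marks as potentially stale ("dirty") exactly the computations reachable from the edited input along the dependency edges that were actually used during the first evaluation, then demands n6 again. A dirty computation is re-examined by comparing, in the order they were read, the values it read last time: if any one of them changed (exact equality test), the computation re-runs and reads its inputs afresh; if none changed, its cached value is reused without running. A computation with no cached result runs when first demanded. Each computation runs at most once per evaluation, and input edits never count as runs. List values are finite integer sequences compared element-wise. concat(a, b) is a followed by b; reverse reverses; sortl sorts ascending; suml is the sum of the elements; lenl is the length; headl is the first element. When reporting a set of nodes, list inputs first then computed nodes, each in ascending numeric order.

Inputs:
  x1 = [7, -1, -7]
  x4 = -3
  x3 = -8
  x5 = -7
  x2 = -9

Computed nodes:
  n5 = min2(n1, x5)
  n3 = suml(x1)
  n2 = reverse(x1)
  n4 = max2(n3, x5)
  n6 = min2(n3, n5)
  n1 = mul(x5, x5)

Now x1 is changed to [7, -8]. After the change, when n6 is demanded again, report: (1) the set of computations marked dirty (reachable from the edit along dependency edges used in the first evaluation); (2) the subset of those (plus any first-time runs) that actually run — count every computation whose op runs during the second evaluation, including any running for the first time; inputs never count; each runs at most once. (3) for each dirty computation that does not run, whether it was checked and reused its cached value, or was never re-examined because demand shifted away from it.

Dirty set: n3, n6.
Run set: n3 (1 run).
Re-examined without running (cache reused): n6.
The important point: n3 recomputes to an identical value, and the output ends up unchanged.

Initial pass — values computed on the first demand:
  n1 = mul(-7, -7) = 49
  n3 = suml([7, -1, -7]) = -1
  n5 = min2(49, -7) = -7
  n6 = min2(-1, -7) = -7

Second demand — change propagation:
  n3: re-runs because x1 [7, -1, -7]->[7, -8]; new result -1 (unchanged).
  n6: re-examined; everything it read last time is the same (n3 unchanged, n5 unchanged) — cache -7 kept, no run.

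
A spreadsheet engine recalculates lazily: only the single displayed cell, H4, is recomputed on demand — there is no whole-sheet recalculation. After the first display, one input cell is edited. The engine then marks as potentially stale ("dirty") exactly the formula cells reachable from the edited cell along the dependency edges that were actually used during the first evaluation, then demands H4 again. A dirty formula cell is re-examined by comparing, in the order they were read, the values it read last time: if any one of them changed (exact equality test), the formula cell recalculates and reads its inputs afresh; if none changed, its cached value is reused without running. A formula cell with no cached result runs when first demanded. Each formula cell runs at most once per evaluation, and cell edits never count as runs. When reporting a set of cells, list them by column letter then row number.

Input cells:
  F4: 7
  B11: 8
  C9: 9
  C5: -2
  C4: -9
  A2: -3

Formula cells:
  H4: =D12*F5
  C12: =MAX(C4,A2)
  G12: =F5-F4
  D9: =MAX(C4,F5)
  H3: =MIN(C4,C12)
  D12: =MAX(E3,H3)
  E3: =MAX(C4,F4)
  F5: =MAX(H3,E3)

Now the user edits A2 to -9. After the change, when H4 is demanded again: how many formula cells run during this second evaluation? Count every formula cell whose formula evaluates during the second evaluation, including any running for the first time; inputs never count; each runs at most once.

Formula cells that run: C12, H3 — 2 in total.
Key observation: the change is absorbed at H3 — it re-runs but produces the same value, and the output's value is unchanged.

First evaluation (everything demanded from the output):
  C12 = MAX(-9, -3) = -3
  E3 = MAX(-9, 7) = 7
  H3 = MIN(-9, -3) = -9
  D12 = MAX(7, -9) = 7
  F5 = MAX(-9, 7) = 7
  H4 = 7 * 7 = 49

Propagation after the edit:
  C12: runs — A2 -3->-9; result -9.
  H3: runs — C12 -3->-9; result -9 (same value as before).
  D12: checked — values it read are unchanged (E3 unchanged, H3 unchanged); reused cached 7 without running.
  F5: checked — values it read are unchanged (H3 unchanged, E3 unchanged); reused cached 7 without running.
  H4: checked — values it read are unchanged (D12 unchanged, F5 unchanged); reused cached 49 without running.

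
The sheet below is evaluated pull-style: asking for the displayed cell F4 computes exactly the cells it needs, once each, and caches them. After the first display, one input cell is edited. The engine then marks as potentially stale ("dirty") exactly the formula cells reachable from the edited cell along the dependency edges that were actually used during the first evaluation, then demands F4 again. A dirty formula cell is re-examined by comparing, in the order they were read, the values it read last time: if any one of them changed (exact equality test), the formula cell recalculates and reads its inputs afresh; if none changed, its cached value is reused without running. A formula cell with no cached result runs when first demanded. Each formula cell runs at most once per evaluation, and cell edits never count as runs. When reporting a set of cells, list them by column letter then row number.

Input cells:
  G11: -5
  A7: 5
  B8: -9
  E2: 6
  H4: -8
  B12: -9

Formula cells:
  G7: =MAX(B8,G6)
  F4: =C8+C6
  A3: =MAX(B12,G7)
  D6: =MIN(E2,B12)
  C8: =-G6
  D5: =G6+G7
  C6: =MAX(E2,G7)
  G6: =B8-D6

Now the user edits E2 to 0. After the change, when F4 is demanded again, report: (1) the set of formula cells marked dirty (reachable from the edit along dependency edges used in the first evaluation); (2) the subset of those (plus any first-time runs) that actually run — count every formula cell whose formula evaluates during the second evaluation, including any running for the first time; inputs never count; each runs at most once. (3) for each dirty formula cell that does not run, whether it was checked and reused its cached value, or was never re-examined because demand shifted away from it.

First demand of the output computes:
  D6 = MIN(6, -9) = -9
  G6 = -9 - -9 = 0
  C8 = -(0) = 0
  G7 = MAX(-9, 0) = 0
  C6 = MAX(6, 0) = 6
  F4 = 0 + 6 = 6

After the edit, cleaning proceeds:
  D6: a read changed (E2 6->0) — executes, giving -9 — identical to its old value.
  G6: dirty, but its reads are unchanged (B8 unchanged, D6 unchanged); cached 0 stands.
  C8: dirty, but its reads are unchanged (G6 unchanged); cached 0 stands.
  G7: dirty, but its reads are unchanged (B8 unchanged, G6 unchanged); cached 0 stands.
  C6: a read changed (E2 6->0) — executes, giving 0.
  F4: a read changed (C6 6->0) — executes, giving 0.

Note where the cutoff bites: G6 is checked, finds nothing changed, and keeps its cache.

The edit dirties: C6, C8, D6, F4, G6, G7.
3 formula cells run: C6, D6, F4.
Cache hits after checking: C8, G6, G7.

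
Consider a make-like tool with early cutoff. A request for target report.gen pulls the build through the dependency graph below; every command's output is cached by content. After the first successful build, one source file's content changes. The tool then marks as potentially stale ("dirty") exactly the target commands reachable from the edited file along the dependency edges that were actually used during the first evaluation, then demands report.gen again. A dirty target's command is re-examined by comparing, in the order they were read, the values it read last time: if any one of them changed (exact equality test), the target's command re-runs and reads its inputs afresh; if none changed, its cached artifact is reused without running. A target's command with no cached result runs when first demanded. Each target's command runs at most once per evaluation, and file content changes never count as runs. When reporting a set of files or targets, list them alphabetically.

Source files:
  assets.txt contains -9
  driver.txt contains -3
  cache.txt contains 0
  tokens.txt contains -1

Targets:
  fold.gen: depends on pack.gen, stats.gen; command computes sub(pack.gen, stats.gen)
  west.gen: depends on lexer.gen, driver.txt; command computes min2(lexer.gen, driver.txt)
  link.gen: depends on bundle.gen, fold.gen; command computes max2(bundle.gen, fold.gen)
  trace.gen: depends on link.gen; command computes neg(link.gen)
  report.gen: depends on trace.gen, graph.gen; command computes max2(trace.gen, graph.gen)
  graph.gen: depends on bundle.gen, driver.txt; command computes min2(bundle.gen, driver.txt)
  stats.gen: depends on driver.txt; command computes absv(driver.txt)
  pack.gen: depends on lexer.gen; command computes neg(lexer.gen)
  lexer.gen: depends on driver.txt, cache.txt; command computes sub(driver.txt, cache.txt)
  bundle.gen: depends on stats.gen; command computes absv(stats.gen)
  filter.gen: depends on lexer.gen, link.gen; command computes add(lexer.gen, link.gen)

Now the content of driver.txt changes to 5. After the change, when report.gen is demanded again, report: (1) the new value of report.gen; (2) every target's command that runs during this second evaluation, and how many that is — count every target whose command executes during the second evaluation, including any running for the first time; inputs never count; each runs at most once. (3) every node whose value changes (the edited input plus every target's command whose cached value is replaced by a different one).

First demand of the output computes:
  lexer.gen = sub(-3, 0) = -3
  pack.gen = neg(-3) = 3
  stats.gen = absv(-3) = 3
  bundle.gen = absv(3) = 3
  fold.gen = sub(3, 3) = 0
  graph.gen = min2(3, -3) = -3
  link.gen = max2(3, 0) = 3
  trace.gen = neg(3) = -3
  report.gen = max2(-3, -3) = -3

After the edit, cleaning proceeds:
  lexer.gen: a read changed (driver.txt -3->5) — executes, giving 5.
  pack.gen: a read changed (lexer.gen -3->5) — executes, giving -5.
  stats.gen: a read changed (driver.txt -3->5) — executes, giving 5.
  bundle.gen: a read changed (stats.gen 3->5) — executes, giving 5.
  fold.gen: a read changed (pack.gen 3->-5; stats.gen 3->5) — executes, giving -10.
  graph.gen: a read changed (bundle.gen 3->5; driver.txt -3->5) — executes, giving 5.
  link.gen: a read changed (bundle.gen 3->5; fold.gen 0->-10) — executes, giving 5.
  trace.gen: a read changed (link.gen 3->5) — executes, giving -5.
  report.gen: a read changed (trace.gen -3->-5; graph.gen -3->5) — executes, giving 5.

Demanding report.gen again yields 5.
9 target commands run: bundle.gen, fold.gen, graph.gen, lexer.gen, link.gen, pack.gen, report.gen, stats.gen, trace.gen.
The nodes whose values change: bundle.gen, driver.txt, fold.gen, graph.gen, lexer.gen, link.gen, pack.gen, report.gen, stats.gen, trace.gen.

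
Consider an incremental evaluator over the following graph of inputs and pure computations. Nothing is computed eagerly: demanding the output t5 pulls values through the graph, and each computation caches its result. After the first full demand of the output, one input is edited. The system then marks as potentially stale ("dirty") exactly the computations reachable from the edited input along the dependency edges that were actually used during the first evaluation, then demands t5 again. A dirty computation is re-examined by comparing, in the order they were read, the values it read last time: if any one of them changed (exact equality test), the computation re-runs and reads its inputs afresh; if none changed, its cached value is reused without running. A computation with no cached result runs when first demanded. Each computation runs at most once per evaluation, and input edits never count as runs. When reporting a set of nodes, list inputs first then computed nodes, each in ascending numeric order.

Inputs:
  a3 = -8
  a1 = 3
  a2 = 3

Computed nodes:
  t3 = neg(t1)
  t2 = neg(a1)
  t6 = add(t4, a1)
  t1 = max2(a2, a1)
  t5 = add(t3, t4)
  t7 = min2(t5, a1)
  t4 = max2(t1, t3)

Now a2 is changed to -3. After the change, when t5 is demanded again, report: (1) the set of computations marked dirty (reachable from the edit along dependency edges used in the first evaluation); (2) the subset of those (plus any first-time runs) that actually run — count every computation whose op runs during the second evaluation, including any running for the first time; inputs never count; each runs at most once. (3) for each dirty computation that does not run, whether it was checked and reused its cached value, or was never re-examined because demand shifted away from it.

Dirty set: t1, t3, t4, t5.
Run set: t1 (1 run).
Re-examined without running (cache reused): t3, t4, t5.
The important point: t1 recomputes to an identical value, and the output ends up unchanged.

Initial pass — values computed on the first demand:
  t1 = max2(3, 3) = 3
  t3 = neg(3) = -3
  t4 = max2(3, -3) = 3
  t5 = add(-3, 3) = 0

Second demand — change propagation:
  t1: re-runs because a2 3->-3; new result 3 (unchanged).
  t3: re-examined; everything it read last time is the same (t1 unchanged) — cache -3 kept, no run.
  t4: re-examined; everything it read last time is the same (t1 unchanged, t3 unchanged) — cache 3 kept, no run.
  t5: re-examined; everything it read last time is the same (t3 unchanged, t4 unchanged) — cache 0 kept, no run.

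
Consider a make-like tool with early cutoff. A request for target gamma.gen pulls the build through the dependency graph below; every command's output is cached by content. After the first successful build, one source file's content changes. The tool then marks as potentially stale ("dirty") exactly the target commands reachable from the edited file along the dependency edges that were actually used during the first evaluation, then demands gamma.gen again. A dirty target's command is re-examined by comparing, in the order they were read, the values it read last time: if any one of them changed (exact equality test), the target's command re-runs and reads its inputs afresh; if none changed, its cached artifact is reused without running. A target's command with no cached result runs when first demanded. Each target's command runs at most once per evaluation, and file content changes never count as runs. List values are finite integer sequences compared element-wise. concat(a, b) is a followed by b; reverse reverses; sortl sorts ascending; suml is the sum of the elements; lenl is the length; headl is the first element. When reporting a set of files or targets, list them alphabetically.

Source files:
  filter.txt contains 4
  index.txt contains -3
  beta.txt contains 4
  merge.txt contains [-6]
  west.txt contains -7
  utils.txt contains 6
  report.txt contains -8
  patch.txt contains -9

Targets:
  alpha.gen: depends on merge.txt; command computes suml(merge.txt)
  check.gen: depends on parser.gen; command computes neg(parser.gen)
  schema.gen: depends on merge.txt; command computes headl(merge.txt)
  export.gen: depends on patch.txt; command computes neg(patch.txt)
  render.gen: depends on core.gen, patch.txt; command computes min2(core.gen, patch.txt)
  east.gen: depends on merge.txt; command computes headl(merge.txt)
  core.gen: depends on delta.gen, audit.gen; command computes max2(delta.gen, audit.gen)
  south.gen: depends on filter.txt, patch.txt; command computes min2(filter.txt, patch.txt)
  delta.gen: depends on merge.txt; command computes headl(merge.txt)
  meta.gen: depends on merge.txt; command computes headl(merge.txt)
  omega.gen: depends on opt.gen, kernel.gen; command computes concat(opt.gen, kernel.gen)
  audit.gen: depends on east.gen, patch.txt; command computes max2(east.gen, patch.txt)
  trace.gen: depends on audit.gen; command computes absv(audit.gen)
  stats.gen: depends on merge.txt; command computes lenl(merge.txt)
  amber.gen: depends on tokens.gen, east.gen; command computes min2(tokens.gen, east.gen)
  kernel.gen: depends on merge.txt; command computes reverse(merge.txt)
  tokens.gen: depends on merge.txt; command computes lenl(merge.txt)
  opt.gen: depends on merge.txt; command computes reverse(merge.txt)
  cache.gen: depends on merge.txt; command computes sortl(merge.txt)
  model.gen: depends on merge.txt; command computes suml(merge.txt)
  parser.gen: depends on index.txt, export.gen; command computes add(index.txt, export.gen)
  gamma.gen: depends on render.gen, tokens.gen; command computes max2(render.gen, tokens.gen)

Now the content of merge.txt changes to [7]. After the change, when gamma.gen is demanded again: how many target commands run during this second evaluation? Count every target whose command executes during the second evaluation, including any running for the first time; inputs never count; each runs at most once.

First demand of the output computes:
  delta.gen = headl([-6]) = -6
  east.gen = headl([-6]) = -6
  audit.gen = max2(-6, -9) = -6
  core.gen = max2(-6, -6) = -6
  render.gen = min2(-6, -9) = -9
  tokens.gen = lenl([-6]) = 1
  gamma.gen = max2(-9, 1) = 1

After the edit, cleaning proceeds:
  delta.gen: a read changed (merge.txt [-6]->[7]) — executes, giving 7.
  east.gen: a read changed (merge.txt [-6]->[7]) — executes, giving 7.
  audit.gen: a read changed (east.gen -6->7) — executes, giving 7.
  core.gen: a read changed (delta.gen -6->7; audit.gen -6->7) — executes, giving 7.
  render.gen: a read changed (core.gen -6->7) — executes, giving -9 — identical to its old value.
  tokens.gen: a read changed (merge.txt [-6]->[7]) — executes, giving 1 — identical to its old value.
  gamma.gen: dirty, but its reads are unchanged (render.gen unchanged, tokens.gen unchanged); cached 1 stands.

Note where the cutoff bites: gamma.gen is checked, finds nothing changed, and keeps its cache.

6 target commands run: audit.gen, core.gen, delta.gen, east.gen, render.gen, tokens.gen.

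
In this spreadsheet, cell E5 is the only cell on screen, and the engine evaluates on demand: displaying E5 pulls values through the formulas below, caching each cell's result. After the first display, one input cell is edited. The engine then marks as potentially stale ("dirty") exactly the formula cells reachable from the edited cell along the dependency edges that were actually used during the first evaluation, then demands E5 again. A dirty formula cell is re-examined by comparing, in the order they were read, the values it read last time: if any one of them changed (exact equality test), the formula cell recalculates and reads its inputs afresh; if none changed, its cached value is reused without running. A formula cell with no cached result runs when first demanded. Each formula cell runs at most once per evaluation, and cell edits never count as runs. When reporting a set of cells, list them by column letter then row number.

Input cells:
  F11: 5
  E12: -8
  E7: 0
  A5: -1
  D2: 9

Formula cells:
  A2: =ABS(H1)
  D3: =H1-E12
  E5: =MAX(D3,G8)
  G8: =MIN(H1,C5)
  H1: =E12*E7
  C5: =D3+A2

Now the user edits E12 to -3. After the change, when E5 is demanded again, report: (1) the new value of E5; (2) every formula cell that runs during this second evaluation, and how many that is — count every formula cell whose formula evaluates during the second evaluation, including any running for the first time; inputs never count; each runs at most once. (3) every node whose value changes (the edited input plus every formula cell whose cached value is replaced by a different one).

E5 now evaluates to 3.
Run set: C5, D3, E5, G8, H1 (5 run).
Changed values: C5, D3, E5, E12.
The important point: at A2 every value read last time is unchanged, so the dirty flag clears without a run.

Initial pass — values computed on the first demand:
  H1 = -8 * 0 = 0
  A2 = ABS(0) = 0
  D3 = 0 - -8 = 8
  C5 = 8 + 0 = 8
  G8 = MIN(0, 8) = 0
  E5 = MAX(8, 0) = 8

Second demand — change propagation:
  H1: re-runs because E12 -8->-3; new result 0 (unchanged).
  A2: re-examined; everything it read last time is the same (H1 unchanged) — cache 0 kept, no run.
  D3: re-runs because E12 -8->-3; new result 3.
  C5: re-runs because D3 8->3; new result 3.
  G8: re-runs because C5 8->3; new result 0 (unchanged).
  E5: re-runs because D3 8->3; new result 3.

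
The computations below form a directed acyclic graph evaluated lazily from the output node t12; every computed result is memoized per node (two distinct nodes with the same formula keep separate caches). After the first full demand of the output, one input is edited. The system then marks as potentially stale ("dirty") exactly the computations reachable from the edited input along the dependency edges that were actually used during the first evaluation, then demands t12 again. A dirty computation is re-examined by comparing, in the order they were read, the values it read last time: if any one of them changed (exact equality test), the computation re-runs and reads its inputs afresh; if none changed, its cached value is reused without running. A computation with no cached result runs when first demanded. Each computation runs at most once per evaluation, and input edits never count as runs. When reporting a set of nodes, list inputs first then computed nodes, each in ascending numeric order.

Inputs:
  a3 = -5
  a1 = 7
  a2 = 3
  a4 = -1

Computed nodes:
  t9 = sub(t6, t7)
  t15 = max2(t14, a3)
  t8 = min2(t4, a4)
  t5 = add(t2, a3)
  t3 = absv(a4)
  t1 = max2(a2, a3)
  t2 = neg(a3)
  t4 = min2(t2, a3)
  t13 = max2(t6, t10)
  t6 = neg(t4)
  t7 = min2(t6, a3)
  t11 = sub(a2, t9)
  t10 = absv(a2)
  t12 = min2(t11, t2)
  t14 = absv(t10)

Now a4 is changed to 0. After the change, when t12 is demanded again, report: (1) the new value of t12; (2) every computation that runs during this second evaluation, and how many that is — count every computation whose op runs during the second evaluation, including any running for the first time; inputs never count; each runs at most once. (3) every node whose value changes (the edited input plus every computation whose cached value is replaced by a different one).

First demand of the output computes:
  t2 = neg(-5) = 5
  t4 = min2(5, -5) = -5
  t6 = neg(-5) = 5
  t7 = min2(5, -5) = -5
  t9 = sub(5, -5) = 10
  t11 = sub(3, 10) = -7
  t12 = min2(-7, 5) = -7

After the edit, cleaning proceeds:
  a4 only reaches undemanded nodes; the second demand re-runs nothing.

Note the shortcut — a4 feeds only undemanded nodes, so no recomputation happens.

Demanding t12 again yields -7.
0 computations run: none.
The nodes whose values change: a4.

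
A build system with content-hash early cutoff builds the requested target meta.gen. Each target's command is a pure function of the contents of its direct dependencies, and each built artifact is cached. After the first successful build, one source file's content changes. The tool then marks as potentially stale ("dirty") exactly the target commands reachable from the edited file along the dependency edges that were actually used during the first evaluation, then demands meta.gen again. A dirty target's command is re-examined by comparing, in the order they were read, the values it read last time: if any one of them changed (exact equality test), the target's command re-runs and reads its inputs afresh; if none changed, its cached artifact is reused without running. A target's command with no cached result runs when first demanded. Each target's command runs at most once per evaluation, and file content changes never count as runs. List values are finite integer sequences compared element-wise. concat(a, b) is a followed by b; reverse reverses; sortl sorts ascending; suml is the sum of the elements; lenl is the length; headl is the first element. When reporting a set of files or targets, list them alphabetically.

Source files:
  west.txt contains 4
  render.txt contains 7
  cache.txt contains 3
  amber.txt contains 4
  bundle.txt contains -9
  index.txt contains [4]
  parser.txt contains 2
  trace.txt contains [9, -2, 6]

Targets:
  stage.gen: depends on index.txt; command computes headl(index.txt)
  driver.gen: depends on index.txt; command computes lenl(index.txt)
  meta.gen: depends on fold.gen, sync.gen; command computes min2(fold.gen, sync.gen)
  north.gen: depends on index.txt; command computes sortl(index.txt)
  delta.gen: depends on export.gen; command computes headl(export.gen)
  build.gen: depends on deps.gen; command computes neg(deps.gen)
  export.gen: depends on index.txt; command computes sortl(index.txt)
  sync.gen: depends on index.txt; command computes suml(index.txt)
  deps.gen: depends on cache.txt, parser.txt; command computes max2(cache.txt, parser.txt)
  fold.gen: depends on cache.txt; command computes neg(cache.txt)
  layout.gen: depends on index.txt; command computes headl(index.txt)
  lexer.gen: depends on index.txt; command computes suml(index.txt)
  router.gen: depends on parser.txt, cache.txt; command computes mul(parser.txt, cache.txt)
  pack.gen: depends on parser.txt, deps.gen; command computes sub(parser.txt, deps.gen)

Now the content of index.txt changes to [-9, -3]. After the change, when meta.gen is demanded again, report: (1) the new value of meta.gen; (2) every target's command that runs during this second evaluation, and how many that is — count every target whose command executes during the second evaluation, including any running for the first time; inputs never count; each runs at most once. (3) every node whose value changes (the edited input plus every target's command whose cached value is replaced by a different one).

New value of meta.gen: -12.
Target commands that run: meta.gen, sync.gen — 2 in total.
Values that change: index.txt, meta.gen, sync.gen.

First evaluation (everything demanded from the output):
  fold.gen = neg(3) = -3
  sync.gen = suml([4]) = 4
  meta.gen = min2(-3, 4) = -3

Propagation after the edit:
  sync.gen: runs — index.txt [4]->[-9, -3]; result -12.
  meta.gen: runs — sync.gen 4->-12; result -12.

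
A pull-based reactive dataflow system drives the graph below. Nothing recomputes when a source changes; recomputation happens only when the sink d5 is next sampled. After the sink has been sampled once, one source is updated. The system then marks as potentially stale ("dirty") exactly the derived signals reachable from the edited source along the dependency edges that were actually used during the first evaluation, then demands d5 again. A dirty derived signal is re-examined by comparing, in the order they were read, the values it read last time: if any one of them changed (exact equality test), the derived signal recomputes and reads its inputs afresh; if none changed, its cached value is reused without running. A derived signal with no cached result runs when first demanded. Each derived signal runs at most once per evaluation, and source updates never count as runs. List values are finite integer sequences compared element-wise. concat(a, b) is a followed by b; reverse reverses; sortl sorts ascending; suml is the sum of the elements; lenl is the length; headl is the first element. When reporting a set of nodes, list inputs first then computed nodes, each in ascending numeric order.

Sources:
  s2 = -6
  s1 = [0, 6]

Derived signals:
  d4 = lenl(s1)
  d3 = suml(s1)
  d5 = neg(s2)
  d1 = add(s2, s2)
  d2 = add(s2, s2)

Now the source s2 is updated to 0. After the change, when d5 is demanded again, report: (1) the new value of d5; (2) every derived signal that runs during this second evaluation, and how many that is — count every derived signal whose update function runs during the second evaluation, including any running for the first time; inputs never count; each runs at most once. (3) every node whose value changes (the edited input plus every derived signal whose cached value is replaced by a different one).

New value of d5: 0.
Derived signals that run: d5 — 1 in total.
Values that change: s2, d5.

First evaluation (everything demanded from the output):
  d5 = neg(-6) = 6

Propagation after the edit:
  d5: runs — s2 -6->0; result 0.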